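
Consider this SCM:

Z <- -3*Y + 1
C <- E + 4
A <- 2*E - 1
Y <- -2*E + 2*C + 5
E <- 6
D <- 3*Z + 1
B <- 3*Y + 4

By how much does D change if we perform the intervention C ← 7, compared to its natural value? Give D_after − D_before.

The intervention breaks the incoming arrows to C: C <- E + 4 no longer applies, and C = 7.
Y = -2*E + 2*C + 5  [with E=6, C=7]  = 7
Z = -3*Y + 1  [with Y=7]  = -20
D = 3*Z + 1  [with Z=-20]  = -59
Without intervention: C = E + 4  [with E=6]  = 10; Y = -2*E + 2*C + 5  [with E=6, C=10]  = 13; Z = -3*Y + 1  [with Y=13]  = -38; D = 3*Z + 1  [with Z=-38]  = -113.
Change = -59 − (-113) = 54.

54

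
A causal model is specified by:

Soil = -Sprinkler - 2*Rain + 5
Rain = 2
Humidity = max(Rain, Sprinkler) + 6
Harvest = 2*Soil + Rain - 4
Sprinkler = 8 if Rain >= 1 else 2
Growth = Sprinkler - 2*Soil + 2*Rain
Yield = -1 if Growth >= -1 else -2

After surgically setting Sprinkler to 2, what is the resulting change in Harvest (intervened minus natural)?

Under do(Sprinkler=2), the mechanism Sprinkler = 8 if Rain >= 1 else 2 is discarded; Sprinkler is fixed at 2.
Soil = -Sprinkler - 2*Rain + 5  [with Sprinkler=2, Rain=2]  = -1
Harvest = 2*Soil + Rain - 4  [with Soil=-1, Rain=2]  = -4
Without intervention: Sprinkler = 8 if Rain >= 1 else 2  [with Rain=2]  = 8; Soil = -Sprinkler - 2*Rain + 5  [with Sprinkler=8, Rain=2]  = -7; Harvest = 2*Soil + Rain - 4  [with Soil=-7, Rain=2]  = -16.
Change = -4 − (-16) = 12.

12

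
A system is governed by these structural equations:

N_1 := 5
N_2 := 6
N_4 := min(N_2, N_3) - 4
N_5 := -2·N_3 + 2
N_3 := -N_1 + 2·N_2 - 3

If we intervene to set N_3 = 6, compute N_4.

The intervention breaks the incoming arrows to N_3: N_3 := -N_1 + 2·N_2 - 3 no longer applies, and N_3 = 6.
N_4 = min(N_2, N_3) - 4  [with N_2=6, N_3=6]  = 2

2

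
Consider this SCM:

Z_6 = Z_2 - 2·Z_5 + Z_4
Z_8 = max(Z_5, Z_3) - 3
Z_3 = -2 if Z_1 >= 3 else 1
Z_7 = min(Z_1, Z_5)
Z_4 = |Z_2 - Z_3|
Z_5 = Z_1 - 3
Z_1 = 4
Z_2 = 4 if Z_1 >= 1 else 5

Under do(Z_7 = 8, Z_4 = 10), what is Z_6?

Setting Z_7 = 8, Z_4 = 10 by intervention discards those variables' equations.
Z_2 = 4 if Z_1 >= 1 else 5  [with Z_1=4]  = 4
Z_5 = Z_1 - 3  [with Z_1=4]  = 1
Z_6 = Z_2 - 2·Z_5 + Z_4  [with Z_2=4, Z_5=1, Z_4=10]  = 12

12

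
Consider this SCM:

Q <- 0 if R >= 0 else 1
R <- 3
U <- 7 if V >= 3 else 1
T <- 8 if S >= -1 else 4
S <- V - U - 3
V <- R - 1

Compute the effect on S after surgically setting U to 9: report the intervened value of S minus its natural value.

-8

Intervening sets U = 9 and removes its equation (U <- 7 if V >= 3 else 1).
V = R - 1  [with R=3]  = 2
S = V - U - 3  [with V=2, U=9]  = -10
Without intervention: V = R - 1  [with R=3]  = 2; U = 7 if V >= 3 else 1  [with V=2]  = 1; S = V - U - 3  [with V=2, U=1]  = -2.
Change = -10 − (-2) = -8.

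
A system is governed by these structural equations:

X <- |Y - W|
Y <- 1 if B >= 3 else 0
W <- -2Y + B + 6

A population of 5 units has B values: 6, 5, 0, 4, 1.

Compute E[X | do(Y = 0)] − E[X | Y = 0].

Every unit gets Y=0 under the intervention. X values become 12, 11, 6, 10, 7; E[X|do(Y=0)] = 9.2.
Observing Y=0 restricts to units where Y's equation naturally yields 0: B ∈ {0, 1}. In that subpopulation X = 6, 7, mean 6.5.
Difference = 9.2 − 6.5 = 2.7.

2.7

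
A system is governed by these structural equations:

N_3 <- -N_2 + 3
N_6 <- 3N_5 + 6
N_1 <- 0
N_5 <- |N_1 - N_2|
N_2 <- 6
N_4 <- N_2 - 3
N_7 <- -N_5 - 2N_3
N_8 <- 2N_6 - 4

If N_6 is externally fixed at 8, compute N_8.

Intervening sets N_6 = 8 and removes its equation (N_6 <- 3N_5 + 6).
N_8 = 2N_6 - 4  [with N_6=8]  = 12

12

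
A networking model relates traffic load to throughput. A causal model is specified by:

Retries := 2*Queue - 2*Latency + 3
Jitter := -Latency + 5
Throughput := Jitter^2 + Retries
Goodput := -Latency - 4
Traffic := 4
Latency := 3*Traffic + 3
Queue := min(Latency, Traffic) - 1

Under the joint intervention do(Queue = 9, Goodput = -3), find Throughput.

91

Under do(Queue = 9, Goodput = -3), each intervened variable's structural equation is replaced by its fixed value.
Latency = 3*Traffic + 3  [with Traffic=4]  = 15
Retries = 2*Queue - 2*Latency + 3  [with Queue=9, Latency=15]  = -9
Jitter = -Latency + 5  [with Latency=15]  = -10
Throughput = Jitter^2 + Retries  [with Jitter=-10, Retries=-9]  = 91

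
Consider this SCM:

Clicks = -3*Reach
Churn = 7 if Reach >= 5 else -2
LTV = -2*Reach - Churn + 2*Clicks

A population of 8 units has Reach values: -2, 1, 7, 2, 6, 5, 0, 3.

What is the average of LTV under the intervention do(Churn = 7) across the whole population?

The intervention sets Churn=7 in all 8 units regardless of Reach. Recomputing LTV per unit gives 9, -15, -63, -23, -55, -47, -7, -31; average -29.

-29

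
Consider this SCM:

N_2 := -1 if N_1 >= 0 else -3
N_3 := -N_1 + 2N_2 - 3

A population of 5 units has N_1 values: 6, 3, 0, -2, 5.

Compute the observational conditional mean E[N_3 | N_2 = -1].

-8.5

Observing N_2=-1 restricts to units where N_2's equation naturally yields -1: N_1 ∈ {6, 3, 0, 5}. In that subpopulation N_3 = -11, -8, -5, -10, mean -8.5.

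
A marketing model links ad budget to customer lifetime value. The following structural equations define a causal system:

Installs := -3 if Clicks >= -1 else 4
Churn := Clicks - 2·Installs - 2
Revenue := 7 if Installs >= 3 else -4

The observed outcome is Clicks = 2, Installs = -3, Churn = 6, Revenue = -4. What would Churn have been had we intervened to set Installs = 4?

The intervention breaks the incoming arrows to Installs: Installs := -3 if Clicks >= -1 else 4 no longer applies, and Installs = 4.
Churn = Clicks - 2·Installs - 2  [with Clicks=2, Installs=4]  = -8

-8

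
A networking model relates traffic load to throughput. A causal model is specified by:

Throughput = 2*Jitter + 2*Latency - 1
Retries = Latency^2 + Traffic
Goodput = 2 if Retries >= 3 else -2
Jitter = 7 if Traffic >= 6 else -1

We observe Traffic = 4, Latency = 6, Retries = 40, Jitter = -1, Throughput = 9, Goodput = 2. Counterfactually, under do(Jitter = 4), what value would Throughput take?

Intervening sets Jitter = 4 and removes its equation (Jitter = 7 if Traffic >= 6 else -1).
Throughput = 2*Jitter + 2*Latency - 1  [with Jitter=4, Latency=6]  = 19

19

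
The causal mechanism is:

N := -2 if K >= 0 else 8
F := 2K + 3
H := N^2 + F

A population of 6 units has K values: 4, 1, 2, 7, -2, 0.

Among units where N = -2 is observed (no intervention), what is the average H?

12.6

Conditioning on N=-2 selects the 5 unit(s) with K ∈ {4, 1, 2, 7, 0}. Their H values: 15, 9, 11, 21, 7. Mean = 12.6.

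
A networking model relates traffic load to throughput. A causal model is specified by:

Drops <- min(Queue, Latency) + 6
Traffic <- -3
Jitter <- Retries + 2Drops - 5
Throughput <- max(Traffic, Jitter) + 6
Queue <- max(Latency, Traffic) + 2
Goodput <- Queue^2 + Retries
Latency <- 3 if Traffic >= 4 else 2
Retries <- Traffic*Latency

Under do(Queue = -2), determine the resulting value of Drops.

The intervention breaks the incoming arrows to Queue: Queue <- max(Latency, Traffic) + 2 no longer applies, and Queue = -2.
Latency = 3 if Traffic >= 4 else 2  [with Traffic=-3]  = 2
Drops = min(Queue, Latency) + 6  [with Queue=-2, Latency=2]  = 4

4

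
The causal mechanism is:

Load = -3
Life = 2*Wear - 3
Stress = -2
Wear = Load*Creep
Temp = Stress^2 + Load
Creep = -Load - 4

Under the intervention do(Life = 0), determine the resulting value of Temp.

do(Life=0) replaces the equation Life = 2*Wear - 3 with the constant Life = 0.
Temp is not downstream of the intervention, so its value is determined by the original equations.
Temp = Stress^2 + Load  [with Stress=-2, Load=-3]  = 1

1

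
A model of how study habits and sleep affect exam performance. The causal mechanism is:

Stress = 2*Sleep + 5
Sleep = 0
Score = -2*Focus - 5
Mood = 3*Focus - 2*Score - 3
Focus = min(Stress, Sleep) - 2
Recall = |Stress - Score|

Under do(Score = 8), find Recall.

Under do(Score=8), the mechanism Score = -2*Focus - 5 is discarded; Score is fixed at 8.
Stress = 2*Sleep + 5  [with Sleep=0]  = 5
Recall = |Stress - Score|  [with Stress=5, Score=8]  = 3

3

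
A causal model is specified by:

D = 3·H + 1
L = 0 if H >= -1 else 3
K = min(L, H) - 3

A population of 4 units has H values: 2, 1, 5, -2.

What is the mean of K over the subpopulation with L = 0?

Conditioning on L=0 selects the 3 unit(s) with H ∈ {2, 1, 5}. Their K values: -3, -3, -3. Mean = -3.

-3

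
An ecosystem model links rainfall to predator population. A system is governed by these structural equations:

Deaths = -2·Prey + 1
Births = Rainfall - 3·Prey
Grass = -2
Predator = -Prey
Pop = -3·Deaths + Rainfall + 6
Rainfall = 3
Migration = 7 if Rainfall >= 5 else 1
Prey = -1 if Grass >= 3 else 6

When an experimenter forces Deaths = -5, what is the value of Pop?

Intervening sets Deaths = -5 and removes its equation (Deaths = -2·Prey + 1).
Pop = -3·Deaths + Rainfall + 6  [with Deaths=-5, Rainfall=3]  = 24

24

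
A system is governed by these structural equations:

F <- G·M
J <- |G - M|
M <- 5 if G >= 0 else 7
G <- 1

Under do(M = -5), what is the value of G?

1

Under do(M=-5), the mechanism M <- 5 if G >= 0 else 7 is discarded; M is fixed at -5.
G is not downstream of the intervention, so its value is determined by the original equations.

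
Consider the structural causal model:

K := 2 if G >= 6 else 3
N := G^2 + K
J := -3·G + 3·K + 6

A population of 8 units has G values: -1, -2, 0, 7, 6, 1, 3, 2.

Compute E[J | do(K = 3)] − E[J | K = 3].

Under do(K=3), K's equation is replaced by K=3 for every unit. Per-unit J: 18, 21, 15, -6, -3, 12, 6, 9. Mean = 9.
E[J|K=3] averages over only the 6 units with K=3 (G = -1, -2, 0, 1, 3, 2): J = 18, 21, 15, 12, 6, 9, mean 13.5.
Difference = 9 − 13.5 = -4.5.

-4.5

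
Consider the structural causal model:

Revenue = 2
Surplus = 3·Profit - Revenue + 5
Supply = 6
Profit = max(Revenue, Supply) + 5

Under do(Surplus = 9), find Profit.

11

Under do(Surplus=9), the mechanism Surplus = 3·Profit - Revenue + 5 is discarded; Surplus is fixed at 9.
Since Profit is not a descendant of the intervened variable, it is unaffected.
Profit = max(Revenue, Supply) + 5  [with Revenue=2, Supply=6]  = 11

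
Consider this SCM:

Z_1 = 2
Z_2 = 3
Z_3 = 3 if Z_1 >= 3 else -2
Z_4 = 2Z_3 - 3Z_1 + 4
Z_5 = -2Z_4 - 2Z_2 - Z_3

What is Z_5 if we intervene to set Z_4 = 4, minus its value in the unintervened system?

-20

Intervening sets Z_4 = 4 and removes its equation (Z_4 = 2Z_3 - 3Z_1 + 4).
Z_3 = 3 if Z_1 >= 3 else -2  [with Z_1=2]  = -2
Z_5 = -2Z_4 - 2Z_2 - Z_3  [with Z_4=4, Z_2=3, Z_3=-2]  = -12
Without intervention: Z_3 = 3 if Z_1 >= 3 else -2  [with Z_1=2]  = -2; Z_4 = 2Z_3 - 3Z_1 + 4  [with Z_3=-2, Z_1=2]  = -6; Z_5 = -2Z_4 - 2Z_2 - Z_3  [with Z_4=-6, Z_2=3, Z_3=-2]  = 8.
Change = -12 − 8 = -20.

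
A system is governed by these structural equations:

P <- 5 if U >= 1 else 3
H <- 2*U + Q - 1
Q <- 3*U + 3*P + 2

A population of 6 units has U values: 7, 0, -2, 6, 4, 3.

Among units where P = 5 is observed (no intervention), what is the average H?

41

Conditioning on P=5 selects the 4 unit(s) with U ∈ {7, 6, 4, 3}. Their H values: 51, 46, 36, 31. Mean = 41.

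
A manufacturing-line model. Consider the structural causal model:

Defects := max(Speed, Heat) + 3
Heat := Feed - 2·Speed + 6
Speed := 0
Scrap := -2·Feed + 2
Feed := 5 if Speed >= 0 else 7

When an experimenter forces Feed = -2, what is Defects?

7

Under do(Feed=-2), the mechanism Feed := 5 if Speed >= 0 else 7 is discarded; Feed is fixed at -2.
Heat = Feed - 2·Speed + 6  [with Feed=-2, Speed=0]  = 4
Defects = max(Speed, Heat) + 3  [with Speed=0, Heat=4]  = 7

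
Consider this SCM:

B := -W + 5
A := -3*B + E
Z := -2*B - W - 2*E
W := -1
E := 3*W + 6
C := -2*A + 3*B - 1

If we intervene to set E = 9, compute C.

35

The intervention breaks the incoming arrows to E: E := 3*W + 6 no longer applies, and E = 9.
B = -W + 5  [with W=-1]  = 6
A = -3*B + E  [with B=6, E=9]  = -9
C = -2*A + 3*B - 1  [with A=-9, B=6]  = 35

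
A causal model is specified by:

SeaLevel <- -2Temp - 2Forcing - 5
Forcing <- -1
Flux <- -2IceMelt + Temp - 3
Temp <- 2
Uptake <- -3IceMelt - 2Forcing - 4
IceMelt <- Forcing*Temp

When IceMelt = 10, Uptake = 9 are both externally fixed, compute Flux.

The joint intervention fixes IceMelt = 10, Uptake = 9, removing each variable's own equation.
Flux = -2IceMelt + Temp - 3  [with IceMelt=10, Temp=2]  = -21

-21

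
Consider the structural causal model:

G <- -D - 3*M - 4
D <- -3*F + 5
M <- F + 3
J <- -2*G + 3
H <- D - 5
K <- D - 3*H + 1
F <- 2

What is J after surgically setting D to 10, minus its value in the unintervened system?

The intervention breaks the incoming arrows to D: D <- -3*F + 5 no longer applies, and D = 10.
M = F + 3  [with F=2]  = 5
G = -D - 3*M - 4  [with D=10, M=5]  = -29
J = -2*G + 3  [with G=-29]  = 61
Without intervention: M = F + 3  [with F=2]  = 5; D = -3*F + 5  [with F=2]  = -1; G = -D - 3*M - 4  [with D=-1, M=5]  = -18; J = -2*G + 3  [with G=-18]  = 39.
Change = 61 − 39 = 22.

22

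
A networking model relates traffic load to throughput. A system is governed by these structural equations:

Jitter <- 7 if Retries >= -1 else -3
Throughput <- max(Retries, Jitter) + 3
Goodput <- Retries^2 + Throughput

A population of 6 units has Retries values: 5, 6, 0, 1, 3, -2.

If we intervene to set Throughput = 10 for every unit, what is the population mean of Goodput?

The intervention sets Throughput=10 in all 6 units regardless of Retries. Recomputing Goodput per unit gives 35, 46, 10, 11, 19, 14; average 22.5.

22.5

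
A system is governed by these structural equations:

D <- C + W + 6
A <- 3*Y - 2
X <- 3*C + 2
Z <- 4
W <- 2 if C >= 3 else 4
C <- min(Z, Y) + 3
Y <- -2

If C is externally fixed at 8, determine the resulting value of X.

The intervention breaks the incoming arrows to C: C <- min(Z, Y) + 3 no longer applies, and C = 8.
X = 3*C + 2  [with C=8]  = 26

26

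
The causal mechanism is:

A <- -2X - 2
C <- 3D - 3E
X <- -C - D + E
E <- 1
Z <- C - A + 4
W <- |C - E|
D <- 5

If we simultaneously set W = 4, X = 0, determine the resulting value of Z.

Setting W = 4, X = 0 by intervention discards those variables' equations.
C = 3D - 3E  [with D=5, E=1]  = 12
A = -2X - 2  [with X=0]  = -2
Z = C - A + 4  [with C=12, A=-2]  = 18

18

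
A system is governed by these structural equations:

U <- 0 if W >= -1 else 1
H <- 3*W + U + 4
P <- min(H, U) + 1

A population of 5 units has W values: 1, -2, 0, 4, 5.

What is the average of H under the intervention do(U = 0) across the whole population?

Under do(U=0), U's equation is replaced by U=0 for every unit. Per-unit H: 7, -2, 4, 16, 19. Mean = 8.8.

8.8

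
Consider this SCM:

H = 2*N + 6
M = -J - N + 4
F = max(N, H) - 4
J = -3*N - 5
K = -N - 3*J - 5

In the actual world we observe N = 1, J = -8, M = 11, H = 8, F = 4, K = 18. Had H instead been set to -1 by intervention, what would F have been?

Intervening sets H = -1 and removes its equation (H = 2*N + 6).
F = max(N, H) - 4  [with N=1, H=-1]  = -3

-3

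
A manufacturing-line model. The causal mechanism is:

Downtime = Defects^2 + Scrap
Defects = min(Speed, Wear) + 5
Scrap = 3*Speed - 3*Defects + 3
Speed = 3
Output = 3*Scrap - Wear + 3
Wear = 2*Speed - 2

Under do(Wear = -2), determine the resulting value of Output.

14

do(Wear=-2) replaces the equation Wear = 2*Speed - 2 with the constant Wear = -2.
Defects = min(Speed, Wear) + 5  [with Speed=3, Wear=-2]  = 3
Scrap = 3*Speed - 3*Defects + 3  [with Speed=3, Defects=3]  = 3
Output = 3*Scrap - Wear + 3  [with Scrap=3, Wear=-2]  = 14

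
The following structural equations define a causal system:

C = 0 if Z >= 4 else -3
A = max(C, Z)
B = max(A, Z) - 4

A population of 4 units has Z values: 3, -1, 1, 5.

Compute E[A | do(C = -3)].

2

do(C=-3) breaks C's dependence on Z. With C=-3 fixed, A across the units is 3, -1, 1, 5, mean 2.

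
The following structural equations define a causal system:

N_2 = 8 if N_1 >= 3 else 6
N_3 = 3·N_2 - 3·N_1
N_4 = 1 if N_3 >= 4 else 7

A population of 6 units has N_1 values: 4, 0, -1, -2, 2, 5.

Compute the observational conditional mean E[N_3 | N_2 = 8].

Observing N_2=8 restricts to units where N_2's equation naturally yields 8: N_1 ∈ {4, 5}. In that subpopulation N_3 = 12, 9, mean 10.5.

10.5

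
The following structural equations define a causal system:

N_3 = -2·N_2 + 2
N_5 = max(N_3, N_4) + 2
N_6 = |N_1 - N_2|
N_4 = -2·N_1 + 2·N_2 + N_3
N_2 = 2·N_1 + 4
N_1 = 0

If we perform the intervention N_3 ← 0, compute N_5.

10

do(N_3=0) replaces the equation N_3 = -2·N_2 + 2 with the constant N_3 = 0.
N_2 = 2·N_1 + 4  [with N_1=0]  = 4
N_4 = -2·N_1 + 2·N_2 + N_3  [with N_1=0, N_2=4, N_3=0]  = 8
N_5 = max(N_3, N_4) + 2  [with N_3=0, N_4=8]  = 10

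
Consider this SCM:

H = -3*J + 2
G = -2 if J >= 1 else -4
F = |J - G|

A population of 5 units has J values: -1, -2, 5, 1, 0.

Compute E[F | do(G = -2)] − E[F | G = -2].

Under do(G=-2), G's equation is replaced by G=-2 for every unit. Per-unit F: 1, 0, 7, 3, 2. Mean = 2.6.
Observing G=-2 restricts to units where G's equation naturally yields -2: J ∈ {5, 1}. In that subpopulation F = 7, 3, mean 5.
Difference = 2.6 − 5 = -2.4.

-2.4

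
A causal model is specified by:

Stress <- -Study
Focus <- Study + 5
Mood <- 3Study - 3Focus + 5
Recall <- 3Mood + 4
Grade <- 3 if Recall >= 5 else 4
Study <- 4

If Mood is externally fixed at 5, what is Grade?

3

Under do(Mood=5), the mechanism Mood <- 3Study - 3Focus + 5 is discarded; Mood is fixed at 5.
Recall = 3Mood + 4  [with Mood=5]  = 19
Grade = 3 if Recall >= 5 else 4  [with Recall=19]  = 3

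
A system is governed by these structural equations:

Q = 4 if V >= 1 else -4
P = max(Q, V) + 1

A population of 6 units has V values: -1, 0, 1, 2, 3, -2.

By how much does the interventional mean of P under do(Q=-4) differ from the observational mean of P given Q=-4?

1.5

Under do(Q=-4), Q's equation is replaced by Q=-4 for every unit. Per-unit P: 0, 1, 2, 3, 4, -1. Mean = 1.5.
Conditioning on Q=-4 selects the 3 unit(s) with V ∈ {-1, 0, -2}. Their P values: 0, 1, -1. Mean = 0.
Difference = 1.5 − 0 = 1.5.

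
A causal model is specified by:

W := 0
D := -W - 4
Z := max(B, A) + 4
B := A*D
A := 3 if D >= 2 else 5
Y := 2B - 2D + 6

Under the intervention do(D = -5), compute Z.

9

do(D=-5) replaces the equation D := -W - 4 with the constant D = -5.
A = 3 if D >= 2 else 5  [with D=-5]  = 5
B = A*D  [with A=5, D=-5]  = -25
Z = max(B, A) + 4  [with B=-25, A=5]  = 9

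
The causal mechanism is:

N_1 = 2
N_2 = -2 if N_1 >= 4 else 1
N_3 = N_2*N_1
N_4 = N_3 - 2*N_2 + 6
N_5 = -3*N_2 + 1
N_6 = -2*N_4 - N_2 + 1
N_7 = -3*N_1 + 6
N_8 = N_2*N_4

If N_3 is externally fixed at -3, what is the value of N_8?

The intervention breaks the incoming arrows to N_3: N_3 = N_2*N_1 no longer applies, and N_3 = -3.
N_2 = -2 if N_1 >= 4 else 1  [with N_1=2]  = 1
N_4 = N_3 - 2*N_2 + 6  [with N_3=-3, N_2=1]  = 1
N_8 = N_2*N_4  [with N_2=1, N_4=1]  = 1

1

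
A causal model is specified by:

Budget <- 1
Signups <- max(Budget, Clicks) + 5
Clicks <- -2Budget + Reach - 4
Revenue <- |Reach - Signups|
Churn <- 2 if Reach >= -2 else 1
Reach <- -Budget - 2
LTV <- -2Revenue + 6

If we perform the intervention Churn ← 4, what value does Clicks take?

do(Churn=4) replaces the equation Churn <- 2 if Reach >= -2 else 1 with the constant Churn = 4.
Clicks is not downstream of the intervention, so its value is determined by the original equations.
Reach = -Budget - 2  [with Budget=1]  = -3
Clicks = -2Budget + Reach - 4  [with Budget=1, Reach=-3]  = -9

-9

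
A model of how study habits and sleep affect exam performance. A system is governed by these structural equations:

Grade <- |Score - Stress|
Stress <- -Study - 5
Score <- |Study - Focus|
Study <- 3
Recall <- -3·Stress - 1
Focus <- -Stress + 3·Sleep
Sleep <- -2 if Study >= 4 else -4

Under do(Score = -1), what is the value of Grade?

Under do(Score=-1), the mechanism Score <- |Study - Focus| is discarded; Score is fixed at -1.
Stress = -Study - 5  [with Study=3]  = -8
Grade = |Score - Stress|  [with Score=-1, Stress=-8]  = 7

7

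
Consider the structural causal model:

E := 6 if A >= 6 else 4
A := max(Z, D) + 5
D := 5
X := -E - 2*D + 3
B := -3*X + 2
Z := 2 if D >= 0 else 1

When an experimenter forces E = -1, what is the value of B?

Under do(E=-1), the mechanism E := 6 if A >= 6 else 4 is discarded; E is fixed at -1.
X = -E - 2*D + 3  [with E=-1, D=5]  = -6
B = -3*X + 2  [with X=-6]  = 20

20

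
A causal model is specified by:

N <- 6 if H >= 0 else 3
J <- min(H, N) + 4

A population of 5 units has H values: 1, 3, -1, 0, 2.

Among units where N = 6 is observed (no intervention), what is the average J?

5.5

Observing N=6 restricts to units where N's equation naturally yields 6: H ∈ {1, 3, 0, 2}. In that subpopulation J = 5, 7, 4, 6, mean 5.5.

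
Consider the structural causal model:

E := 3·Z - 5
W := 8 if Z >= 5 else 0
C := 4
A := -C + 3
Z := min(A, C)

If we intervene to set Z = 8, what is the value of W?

The intervention breaks the incoming arrows to Z: Z := min(A, C) no longer applies, and Z = 8.
W = 8 if Z >= 5 else 0  [with Z=8]  = 8

8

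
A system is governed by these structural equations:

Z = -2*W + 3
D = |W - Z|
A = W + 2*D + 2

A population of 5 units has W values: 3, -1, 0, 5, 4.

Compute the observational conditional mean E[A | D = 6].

Observing D=6 restricts to units where D's equation naturally yields 6: W ∈ {3, -1}. In that subpopulation A = 17, 13, mean 15.

15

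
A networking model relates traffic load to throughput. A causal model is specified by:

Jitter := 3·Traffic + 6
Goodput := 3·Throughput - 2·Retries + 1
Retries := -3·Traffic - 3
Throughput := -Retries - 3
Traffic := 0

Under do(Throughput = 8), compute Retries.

The intervention breaks the incoming arrows to Throughput: Throughput := -Retries - 3 no longer applies, and Throughput = 8.
Since Retries is not a descendant of the intervened variable, it is unaffected.
Retries = -3·Traffic - 3  [with Traffic=0]  = -3

-3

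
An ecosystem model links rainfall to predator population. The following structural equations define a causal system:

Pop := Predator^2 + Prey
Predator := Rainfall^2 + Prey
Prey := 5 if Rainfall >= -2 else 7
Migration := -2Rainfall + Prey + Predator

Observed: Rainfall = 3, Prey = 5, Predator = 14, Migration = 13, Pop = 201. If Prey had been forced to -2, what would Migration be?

-1

Under do(Prey=-2), the mechanism Prey := 5 if Rainfall >= -2 else 7 is discarded; Prey is fixed at -2.
Predator = Rainfall^2 + Prey  [with Rainfall=3, Prey=-2]  = 7
Migration = -2Rainfall + Prey + Predator  [with Rainfall=3, Prey=-2, Predator=7]  = -1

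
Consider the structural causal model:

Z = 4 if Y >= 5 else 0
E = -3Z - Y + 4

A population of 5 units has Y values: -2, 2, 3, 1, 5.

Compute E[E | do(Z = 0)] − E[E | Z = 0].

Under do(Z=0), Z's equation is replaced by Z=0 for every unit. Per-unit E: 6, 2, 1, 3, -1. Mean = 2.2.
E[E|Z=0] averages over only the 4 units with Z=0 (Y = -2, 2, 3, 1): E = 6, 2, 1, 3, mean 3.
Difference = 2.2 − 3 = -0.8.

-0.8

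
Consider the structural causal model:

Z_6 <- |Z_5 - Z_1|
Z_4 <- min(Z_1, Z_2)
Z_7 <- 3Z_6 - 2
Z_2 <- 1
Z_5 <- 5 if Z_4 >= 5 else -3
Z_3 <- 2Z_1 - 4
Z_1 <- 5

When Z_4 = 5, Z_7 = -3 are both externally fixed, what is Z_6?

0

The joint intervention fixes Z_4 = 5, Z_7 = -3, removing each variable's own equation.
Z_5 = 5 if Z_4 >= 5 else -3  [with Z_4=5]  = 5
Z_6 = |Z_5 - Z_1|  [with Z_5=5, Z_1=5]  = 0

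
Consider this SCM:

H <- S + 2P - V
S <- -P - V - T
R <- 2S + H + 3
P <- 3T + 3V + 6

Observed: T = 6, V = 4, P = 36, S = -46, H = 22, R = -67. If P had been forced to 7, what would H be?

-7

do(P=7) replaces the equation P <- 3T + 3V + 6 with the constant P = 7.
S = -P - V - T  [with P=7, V=4, T=6]  = -17
H = S + 2P - V  [with S=-17, P=7, V=4]  = -7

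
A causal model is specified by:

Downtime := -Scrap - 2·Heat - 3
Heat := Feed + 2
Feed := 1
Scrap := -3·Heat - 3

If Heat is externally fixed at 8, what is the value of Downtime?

8

Under do(Heat=8), the mechanism Heat := Feed + 2 is discarded; Heat is fixed at 8.
Scrap = -3·Heat - 3  [with Heat=8]  = -27
Downtime = -Scrap - 2·Heat - 3  [with Scrap=-27, Heat=8]  = 8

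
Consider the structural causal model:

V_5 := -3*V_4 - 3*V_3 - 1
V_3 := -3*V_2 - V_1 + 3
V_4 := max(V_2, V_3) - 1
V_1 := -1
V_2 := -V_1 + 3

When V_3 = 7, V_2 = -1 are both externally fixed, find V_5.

Setting V_3 = 7, V_2 = -1 by intervention discards those variables' equations.
V_4 = max(V_2, V_3) - 1  [with V_2=-1, V_3=7]  = 6
V_5 = -3*V_4 - 3*V_3 - 1  [with V_4=6, V_3=7]  = -40

-40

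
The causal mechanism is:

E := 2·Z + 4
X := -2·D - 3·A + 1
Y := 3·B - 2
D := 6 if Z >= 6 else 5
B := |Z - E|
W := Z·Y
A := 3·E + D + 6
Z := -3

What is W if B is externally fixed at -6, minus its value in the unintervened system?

do(B=-6) replaces the equation B := |Z - E| with the constant B = -6.
Y = 3·B - 2  [with B=-6]  = -20
W = Z·Y  [with Z=-3, Y=-20]  = 60
Without intervention: E = 2·Z + 4  [with Z=-3]  = -2; B = |Z - E|  [with Z=-3, E=-2]  = 1; Y = 3·B - 2  [with B=1]  = 1; W = Z·Y  [with Z=-3, Y=1]  = -3.
Change = 60 − (-3) = 63.

63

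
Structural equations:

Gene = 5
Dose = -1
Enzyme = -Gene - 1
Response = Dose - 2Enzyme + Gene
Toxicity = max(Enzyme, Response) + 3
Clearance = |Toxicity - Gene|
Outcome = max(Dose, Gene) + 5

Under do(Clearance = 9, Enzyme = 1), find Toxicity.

Under do(Clearance = 9, Enzyme = 1), each intervened variable's structural equation is replaced by its fixed value.
Response = Dose - 2Enzyme + Gene  [with Dose=-1, Enzyme=1, Gene=5]  = 2
Toxicity = max(Enzyme, Response) + 3  [with Enzyme=1, Response=2]  = 5

5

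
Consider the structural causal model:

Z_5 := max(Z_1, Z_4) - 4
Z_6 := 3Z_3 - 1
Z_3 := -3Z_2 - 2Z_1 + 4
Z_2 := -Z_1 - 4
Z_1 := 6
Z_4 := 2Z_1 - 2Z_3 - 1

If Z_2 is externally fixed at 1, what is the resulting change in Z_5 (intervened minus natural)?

do(Z_2=1) replaces the equation Z_2 := -Z_1 - 4 with the constant Z_2 = 1.
Z_3 = -3Z_2 - 2Z_1 + 4  [with Z_2=1, Z_1=6]  = -11
Z_4 = 2Z_1 - 2Z_3 - 1  [with Z_1=6, Z_3=-11]  = 33
Z_5 = max(Z_1, Z_4) - 4  [with Z_1=6, Z_4=33]  = 29
Without intervention: Z_2 = -Z_1 - 4  [with Z_1=6]  = -10; Z_3 = -3Z_2 - 2Z_1 + 4  [with Z_2=-10, Z_1=6]  = 22; Z_4 = 2Z_1 - 2Z_3 - 1  [with Z_1=6, Z_3=22]  = -33; Z_5 = max(Z_1, Z_4) - 4  [with Z_1=6, Z_4=-33]  = 2.
Change = 29 − 2 = 27.

27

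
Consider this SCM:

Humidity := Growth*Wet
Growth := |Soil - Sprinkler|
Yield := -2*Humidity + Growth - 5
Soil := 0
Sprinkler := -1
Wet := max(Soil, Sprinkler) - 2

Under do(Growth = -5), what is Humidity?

10

Intervening sets Growth = -5 and removes its equation (Growth := |Soil - Sprinkler|).
Wet = max(Soil, Sprinkler) - 2  [with Soil=0, Sprinkler=-1]  = -2
Humidity = Growth*Wet  [with Growth=-5, Wet=-2]  = 10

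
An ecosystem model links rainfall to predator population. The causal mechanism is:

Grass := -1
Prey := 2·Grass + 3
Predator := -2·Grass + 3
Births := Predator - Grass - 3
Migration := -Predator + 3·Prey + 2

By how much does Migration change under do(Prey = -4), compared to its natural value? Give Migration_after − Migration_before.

-15

do(Prey=-4) replaces the equation Prey := 2·Grass + 3 with the constant Prey = -4.
Predator = -2·Grass + 3  [with Grass=-1]  = 5
Migration = -Predator + 3·Prey + 2  [with Predator=5, Prey=-4]  = -15
Without intervention: Prey = 2·Grass + 3  [with Grass=-1]  = 1; Predator = -2·Grass + 3  [with Grass=-1]  = 5; Migration = -Predator + 3·Prey + 2  [with Predator=5, Prey=1]  = 0.
Change = -15 − 0 = -15.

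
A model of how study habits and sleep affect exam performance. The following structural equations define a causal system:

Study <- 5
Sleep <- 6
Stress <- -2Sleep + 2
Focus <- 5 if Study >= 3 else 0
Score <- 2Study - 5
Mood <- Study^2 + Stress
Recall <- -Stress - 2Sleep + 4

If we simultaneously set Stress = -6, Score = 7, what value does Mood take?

19

Setting Stress = -6, Score = 7 by intervention discards those variables' equations.
Mood = Study^2 + Stress  [with Study=5, Stress=-6]  = 19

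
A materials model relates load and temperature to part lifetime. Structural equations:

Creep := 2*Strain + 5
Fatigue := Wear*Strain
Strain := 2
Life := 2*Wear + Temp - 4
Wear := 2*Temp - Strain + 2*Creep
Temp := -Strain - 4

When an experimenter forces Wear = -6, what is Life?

Under do(Wear=-6), the mechanism Wear := 2*Temp - Strain + 2*Creep is discarded; Wear is fixed at -6.
Temp = -Strain - 4  [with Strain=2]  = -6
Life = 2*Wear + Temp - 4  [with Wear=-6, Temp=-6]  = -22

-22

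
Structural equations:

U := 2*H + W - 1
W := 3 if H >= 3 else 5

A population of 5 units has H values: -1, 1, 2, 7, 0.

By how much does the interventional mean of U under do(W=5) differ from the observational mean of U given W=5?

2.6

Under do(W=5), W's equation is replaced by W=5 for every unit. Per-unit U: 2, 6, 8, 18, 4. Mean = 7.6.
Conditioning on W=5 selects the 4 unit(s) with H ∈ {-1, 1, 2, 0}. Their U values: 2, 6, 8, 4. Mean = 5.
Difference = 7.6 − 5 = 2.6.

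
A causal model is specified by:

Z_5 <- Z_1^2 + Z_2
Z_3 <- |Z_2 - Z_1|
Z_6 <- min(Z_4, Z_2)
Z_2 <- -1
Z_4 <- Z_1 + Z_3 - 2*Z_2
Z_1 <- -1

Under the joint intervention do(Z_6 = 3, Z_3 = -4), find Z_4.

-3

Under do(Z_6 = 3, Z_3 = -4), each intervened variable's structural equation is replaced by its fixed value.
Z_4 = Z_1 + Z_3 - 2*Z_2  [with Z_1=-1, Z_3=-4, Z_2=-1]  = -3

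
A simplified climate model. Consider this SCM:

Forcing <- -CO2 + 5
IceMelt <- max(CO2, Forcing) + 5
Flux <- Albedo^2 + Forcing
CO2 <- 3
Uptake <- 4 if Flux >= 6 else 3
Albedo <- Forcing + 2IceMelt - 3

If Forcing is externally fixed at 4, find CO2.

3

Under do(Forcing=4), the mechanism Forcing <- -CO2 + 5 is discarded; Forcing is fixed at 4.
CO2 is not downstream of the intervention, so its value is determined by the original equations.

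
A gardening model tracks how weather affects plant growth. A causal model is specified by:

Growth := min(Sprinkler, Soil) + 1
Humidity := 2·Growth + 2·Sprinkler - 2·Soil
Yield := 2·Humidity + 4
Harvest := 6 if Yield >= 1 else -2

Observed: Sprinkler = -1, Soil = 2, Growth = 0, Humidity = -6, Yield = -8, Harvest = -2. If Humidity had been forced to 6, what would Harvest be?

6

Under do(Humidity=6), the mechanism Humidity := 2·Growth + 2·Sprinkler - 2·Soil is discarded; Humidity is fixed at 6.
Yield = 2·Humidity + 4  [with Humidity=6]  = 16
Harvest = 6 if Yield >= 1 else -2  [with Yield=16]  = 6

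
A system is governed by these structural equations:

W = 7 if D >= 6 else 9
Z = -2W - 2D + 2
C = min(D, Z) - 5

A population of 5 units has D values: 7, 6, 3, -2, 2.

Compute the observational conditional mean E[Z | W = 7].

-25

E[Z|W=7] averages over only the 2 units with W=7 (D = 7, 6): Z = -26, -24, mean -25.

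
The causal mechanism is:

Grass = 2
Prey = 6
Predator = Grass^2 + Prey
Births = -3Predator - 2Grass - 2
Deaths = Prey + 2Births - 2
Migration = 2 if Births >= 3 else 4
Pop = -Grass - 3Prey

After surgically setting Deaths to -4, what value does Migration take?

The intervention breaks the incoming arrows to Deaths: Deaths = Prey + 2Births - 2 no longer applies, and Deaths = -4.
Since Migration is not a descendant of the intervened variable, it is unaffected.
Predator = Grass^2 + Prey  [with Grass=2, Prey=6]  = 10
Births = -3Predator - 2Grass - 2  [with Predator=10, Grass=2]  = -36
Migration = 2 if Births >= 3 else 4  [with Births=-36]  = 4

4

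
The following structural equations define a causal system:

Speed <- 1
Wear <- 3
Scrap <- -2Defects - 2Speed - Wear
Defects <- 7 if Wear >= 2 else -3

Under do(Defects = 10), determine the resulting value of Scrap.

The intervention breaks the incoming arrows to Defects: Defects <- 7 if Wear >= 2 else -3 no longer applies, and Defects = 10.
Scrap = -2Defects - 2Speed - Wear  [with Defects=10, Speed=1, Wear=3]  = -25

-25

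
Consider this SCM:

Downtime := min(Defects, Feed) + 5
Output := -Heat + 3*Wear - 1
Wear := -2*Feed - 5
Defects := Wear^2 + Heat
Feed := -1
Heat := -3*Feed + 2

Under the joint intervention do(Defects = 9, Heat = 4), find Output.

The joint intervention fixes Defects = 9, Heat = 4, removing each variable's own equation.
Wear = -2*Feed - 5  [with Feed=-1]  = -3
Output = -Heat + 3*Wear - 1  [with Heat=4, Wear=-3]  = -14

-14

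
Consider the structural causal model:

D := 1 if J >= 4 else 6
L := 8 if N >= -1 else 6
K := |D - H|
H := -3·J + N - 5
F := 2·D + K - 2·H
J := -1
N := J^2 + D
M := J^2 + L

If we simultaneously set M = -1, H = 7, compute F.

The joint intervention fixes M = -1, H = 7, removing each variable's own equation.
D = 1 if J >= 4 else 6  [with J=-1]  = 6
K = |D - H|  [with D=6, H=7]  = 1
F = 2·D + K - 2·H  [with D=6, K=1, H=7]  = -1

-1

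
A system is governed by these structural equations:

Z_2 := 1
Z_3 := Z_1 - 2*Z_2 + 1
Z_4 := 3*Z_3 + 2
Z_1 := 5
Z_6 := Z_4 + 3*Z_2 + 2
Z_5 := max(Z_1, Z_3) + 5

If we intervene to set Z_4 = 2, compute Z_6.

Under do(Z_4=2), the mechanism Z_4 := 3*Z_3 + 2 is discarded; Z_4 is fixed at 2.
Z_6 = Z_4 + 3*Z_2 + 2  [with Z_4=2, Z_2=1]  = 7

7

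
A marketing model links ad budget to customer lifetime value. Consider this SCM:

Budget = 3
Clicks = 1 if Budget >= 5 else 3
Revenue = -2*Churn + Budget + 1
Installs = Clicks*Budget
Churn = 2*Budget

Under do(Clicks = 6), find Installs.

The intervention breaks the incoming arrows to Clicks: Clicks = 1 if Budget >= 5 else 3 no longer applies, and Clicks = 6.
Installs = Clicks*Budget  [with Clicks=6, Budget=3]  = 18

18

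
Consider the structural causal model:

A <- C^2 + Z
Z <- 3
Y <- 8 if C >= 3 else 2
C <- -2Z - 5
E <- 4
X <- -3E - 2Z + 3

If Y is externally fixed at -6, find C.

-11

do(Y=-6) replaces the equation Y <- 8 if C >= 3 else 2 with the constant Y = -6.
No directed path runs from Y to C, so C keeps its natural value.
C = -2Z - 5  [with Z=3]  = -11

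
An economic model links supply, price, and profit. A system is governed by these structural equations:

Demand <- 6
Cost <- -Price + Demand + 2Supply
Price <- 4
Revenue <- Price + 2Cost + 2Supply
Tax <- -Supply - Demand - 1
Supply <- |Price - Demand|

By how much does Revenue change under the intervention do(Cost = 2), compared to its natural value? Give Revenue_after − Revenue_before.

Intervening sets Cost = 2 and removes its equation (Cost <- -Price + Demand + 2Supply).
Supply = |Price - Demand|  [with Price=4, Demand=6]  = 2
Revenue = Price + 2Cost + 2Supply  [with Price=4, Cost=2, Supply=2]  = 12
Without intervention: Supply = |Price - Demand|  [with Price=4, Demand=6]  = 2; Cost = -Price + Demand + 2Supply  [with Price=4, Demand=6, Supply=2]  = 6; Revenue = Price + 2Cost + 2Supply  [with Price=4, Cost=6, Supply=2]  = 20.
Change = 12 − 20 = -8.

-8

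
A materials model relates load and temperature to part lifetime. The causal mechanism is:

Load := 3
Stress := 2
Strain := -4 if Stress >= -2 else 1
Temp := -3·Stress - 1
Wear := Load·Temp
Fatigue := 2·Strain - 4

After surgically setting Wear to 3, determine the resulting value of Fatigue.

The intervention breaks the incoming arrows to Wear: Wear := Load·Temp no longer applies, and Wear = 3.
Since Fatigue is not a descendant of the intervened variable, it is unaffected.
Strain = -4 if Stress >= -2 else 1  [with Stress=2]  = -4
Fatigue = 2·Strain - 4  [with Strain=-4]  = -12

-12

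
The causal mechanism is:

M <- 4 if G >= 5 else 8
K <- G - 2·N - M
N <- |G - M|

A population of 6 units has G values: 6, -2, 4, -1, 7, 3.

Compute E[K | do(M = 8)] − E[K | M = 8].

Under do(M=8), M's equation is replaced by M=8 for every unit. Per-unit K: -6, -30, -12, -27, -3, -15. Mean = -15.5.
E[K|M=8] averages over only the 4 units with M=8 (G = -2, 4, -1, 3): K = -30, -12, -27, -15, mean -21.
Difference = -15.5 − (-21) = 5.5.

5.5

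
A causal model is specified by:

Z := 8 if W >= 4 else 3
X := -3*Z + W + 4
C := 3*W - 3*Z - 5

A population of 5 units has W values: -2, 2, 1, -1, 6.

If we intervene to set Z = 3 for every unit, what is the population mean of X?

do(Z=3) breaks Z's dependence on W. With Z=3 fixed, X across the units is -7, -3, -4, -6, 1, mean -3.8.

-3.8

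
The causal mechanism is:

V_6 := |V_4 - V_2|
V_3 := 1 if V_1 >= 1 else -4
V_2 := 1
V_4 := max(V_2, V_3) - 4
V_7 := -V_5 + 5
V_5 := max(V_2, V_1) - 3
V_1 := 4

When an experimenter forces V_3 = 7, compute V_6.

2

The intervention breaks the incoming arrows to V_3: V_3 := 1 if V_1 >= 1 else -4 no longer applies, and V_3 = 7.
V_4 = max(V_2, V_3) - 4  [with V_2=1, V_3=7]  = 3
V_6 = |V_4 - V_2|  [with V_4=3, V_2=1]  = 2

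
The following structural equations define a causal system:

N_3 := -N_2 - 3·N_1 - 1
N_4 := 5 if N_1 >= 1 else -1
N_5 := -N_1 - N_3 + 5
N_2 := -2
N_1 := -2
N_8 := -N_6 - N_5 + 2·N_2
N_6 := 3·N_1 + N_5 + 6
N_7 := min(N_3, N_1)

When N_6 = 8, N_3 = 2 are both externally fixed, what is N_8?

-17

Setting N_6 = 8, N_3 = 2 by intervention discards those variables' equations.
N_5 = -N_1 - N_3 + 5  [with N_1=-2, N_3=2]  = 5
N_8 = -N_6 - N_5 + 2·N_2  [with N_6=8, N_5=5, N_2=-2]  = -17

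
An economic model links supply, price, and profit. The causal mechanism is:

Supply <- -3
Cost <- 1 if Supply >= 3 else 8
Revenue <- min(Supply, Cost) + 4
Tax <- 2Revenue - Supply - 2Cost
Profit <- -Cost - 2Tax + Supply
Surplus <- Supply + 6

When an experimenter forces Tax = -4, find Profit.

Intervening sets Tax = -4 and removes its equation (Tax <- 2Revenue - Supply - 2Cost).
Cost = 1 if Supply >= 3 else 8  [with Supply=-3]  = 8
Profit = -Cost - 2Tax + Supply  [with Cost=8, Tax=-4, Supply=-3]  = -3

-3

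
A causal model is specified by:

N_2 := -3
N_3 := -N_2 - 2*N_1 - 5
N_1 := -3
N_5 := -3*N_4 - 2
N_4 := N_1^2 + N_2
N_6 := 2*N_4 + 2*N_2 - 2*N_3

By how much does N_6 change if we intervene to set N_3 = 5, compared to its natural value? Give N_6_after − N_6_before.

-2

The intervention breaks the incoming arrows to N_3: N_3 := -N_2 - 2*N_1 - 5 no longer applies, and N_3 = 5.
N_4 = N_1^2 + N_2  [with N_1=-3, N_2=-3]  = 6
N_6 = 2*N_4 + 2*N_2 - 2*N_3  [with N_4=6, N_2=-3, N_3=5]  = -4
Without intervention: N_3 = -N_2 - 2*N_1 - 5  [with N_2=-3, N_1=-3]  = 4; N_4 = N_1^2 + N_2  [with N_1=-3, N_2=-3]  = 6; N_6 = 2*N_4 + 2*N_2 - 2*N_3  [with N_4=6, N_2=-3, N_3=4]  = -2.
Change = -4 − (-2) = -2.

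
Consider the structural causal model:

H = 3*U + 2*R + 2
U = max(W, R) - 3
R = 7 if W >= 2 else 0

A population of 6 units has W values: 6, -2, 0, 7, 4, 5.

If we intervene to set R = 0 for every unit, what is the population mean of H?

4

Every unit gets R=0 under the intervention. H values become 11, -7, -7, 14, 5, 8; E[H|do(R=0)] = 4.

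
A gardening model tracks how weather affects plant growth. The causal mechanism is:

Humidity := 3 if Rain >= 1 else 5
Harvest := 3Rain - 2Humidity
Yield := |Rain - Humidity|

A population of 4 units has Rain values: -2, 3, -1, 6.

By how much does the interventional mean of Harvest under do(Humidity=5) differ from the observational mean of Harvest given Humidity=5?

The intervention sets Humidity=5 in all 4 units regardless of Rain. Recomputing Harvest per unit gives -16, -1, -13, 8; average -5.5.
Conditioning on Humidity=5 selects the 2 unit(s) with Rain ∈ {-2, -1}. Their Harvest values: -16, -13. Mean = -14.5.
Difference = -5.5 − (-14.5) = 9.

9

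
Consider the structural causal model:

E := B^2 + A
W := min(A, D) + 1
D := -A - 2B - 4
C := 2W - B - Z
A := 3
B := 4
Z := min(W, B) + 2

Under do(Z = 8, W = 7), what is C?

2

Under do(Z = 8, W = 7), each intervened variable's structural equation is replaced by its fixed value.
C = 2W - B - Z  [with W=7, B=4, Z=8]  = 2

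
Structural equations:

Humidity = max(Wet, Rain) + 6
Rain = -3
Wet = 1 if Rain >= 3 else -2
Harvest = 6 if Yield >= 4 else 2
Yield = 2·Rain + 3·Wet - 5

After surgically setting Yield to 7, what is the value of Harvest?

Intervening sets Yield = 7 and removes its equation (Yield = 2·Rain + 3·Wet - 5).
Harvest = 6 if Yield >= 4 else 2  [with Yield=7]  = 6

6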